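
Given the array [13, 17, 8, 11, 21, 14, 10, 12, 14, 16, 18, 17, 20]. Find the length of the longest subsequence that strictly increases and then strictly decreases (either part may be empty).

7

inc[i] = longest strictly increasing subsequence ending at i; dec[i] = longest strictly decreasing subsequence starting at i:
i:      1  2  3  4  5  6  7  8  9 10 11 12 13
a[i]:  13 17  8 11 21 14 10 12 14 16 18 17 20
inc:    1  2  1  2  3  3  2  3  4  5  6  6  7
dec:    3  3  1  2  3  2  1  1  1  1  2  1  1
Best peak at i=11 (value 18): inc=6, dec=2, length 6+2−1 = 7.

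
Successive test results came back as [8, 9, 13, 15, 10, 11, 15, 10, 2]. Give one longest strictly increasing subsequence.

8, 9, 10, 11, 15

Patience tails give the LIS length; then backtrack through the dp parents:
8 → extends → [8]
9 → extends → [8, 9]
13 → extends → [8, 9, 13]
15 → extends → [8, 9, 13, 15]
10 → replaces 13 → [8, 9, 10, 15]
11 → replaces 15 → [8, 9, 10, 11]
15 → extends → [8, 9, 10, 11, 15]
10 → already a tail → [8, 9, 10, 11, 15]
2 → replaces 8 → [2, 9, 10, 11, 15]
Length 5; one witness is 8, 9, 10, 11, 15.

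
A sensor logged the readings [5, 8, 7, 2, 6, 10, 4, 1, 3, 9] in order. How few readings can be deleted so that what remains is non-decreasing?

7

Fewest deletions = n − (longest non-decreasing subsequence).
Patience tails:
5 → extends → [5]
8 → extends → [5, 8]
7 → replaces 8 → [5, 7]
2 → replaces 5 → [2, 7]
6 → replaces 7 → [2, 6]
10 → extends → [2, 6, 10]
4 → replaces 6 → [2, 4, 10]
1 → replaces 2 → [1, 4, 10]
3 → replaces 4 → [1, 3, 10]
9 → replaces 10 → [1, 3, 9]
Longest non-decreasing subsequence has length 3, so deletions = 10 − 3 = 7.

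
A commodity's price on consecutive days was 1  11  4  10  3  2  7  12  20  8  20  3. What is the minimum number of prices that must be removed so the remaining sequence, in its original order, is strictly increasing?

Fewest deletions = n − (longest strictly increasing subsequence).
Patience tails:
1 → extends → [1]
11 → extends → [1, 11]
4 → replaces 11 → [1, 4]
10 → extends → [1, 4, 10]
3 → replaces 4 → [1, 3, 10]
2 → replaces 3 → [1, 2, 10]
7 → replaces 10 → [1, 2, 7]
12 → extends → [1, 2, 7, 12]
20 → extends → [1, 2, 7, 12, 20]
8 → replaces 12 → [1, 2, 7, 8, 20]
20 → already a tail → [1, 2, 7, 8, 20]
3 → replaces 7 → [1, 2, 3, 8, 20]
Longest strictly increasing subsequence has length 5, so deletions = 12 − 5 = 7.

7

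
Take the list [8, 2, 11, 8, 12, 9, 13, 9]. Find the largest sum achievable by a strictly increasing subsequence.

44

Let S[i] be the best sum of a strictly increasing subsequence ending at i:
i:      1  2  3  4  5  6  7  8
a[i]:   8  2 11  8 12  9 13  9
S:      8  2 19 10 31 19 44 19
Maximum is 44 (e.g. 8 + 11 + 12 + 13).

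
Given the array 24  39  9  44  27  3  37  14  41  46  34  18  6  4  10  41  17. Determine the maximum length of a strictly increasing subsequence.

Track the smallest tail for each achievable length (strict):
24 → extends → [24]
39 → extends → [24, 39]
9 → replaces 24 → [9, 39]
44 → extends → [9, 39, 44]
27 → replaces 39 → [9, 27, 44]
3 → replaces 9 → [3, 27, 44]
37 → replaces 44 → [3, 27, 37]
14 → replaces 27 → [3, 14, 37]
41 → extends → [3, 14, 37, 41]
46 → extends → [3, 14, 37, 41, 46]
34 → replaces 37 → [3, 14, 34, 41, 46]
18 → replaces 34 → [3, 14, 18, 41, 46]
6 → replaces 14 → [3, 6, 18, 41, 46]
4 → replaces 6 → [3, 4, 18, 41, 46]
10 → replaces 18 → [3, 4, 10, 41, 46]
41 → already a tail → [3, 4, 10, 41, 46]
17 → replaces 41 → [3, 4, 10, 17, 46]
Five tails, so the longest strictly increasing subsequence has length 5 (e.g. 24, 27, 37, 41, 46).

5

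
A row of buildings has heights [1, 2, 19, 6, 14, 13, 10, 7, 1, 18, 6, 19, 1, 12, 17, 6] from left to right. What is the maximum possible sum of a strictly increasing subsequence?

60

Let S[i] be the best sum of a strictly increasing subsequence ending at i:
i:      1  2  3  4  5  6  7  8  9 10 11 12 13 14 15 16
a[i]:   1  2 19  6 14 13 10  7  1 18  6 19  1 12 17  6
S:      1  3 22  9 23 22 19 16  1 41  9 60  1 31 48  9
Maximum is 60 (e.g. 1 + 2 + 6 + 14 + 18 + 19).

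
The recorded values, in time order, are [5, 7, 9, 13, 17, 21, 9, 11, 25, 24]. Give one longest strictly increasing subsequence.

Patience tails give the LIS length; then backtrack through the dp parents:
5 → extends → [5]
7 → extends → [5, 7]
9 → extends → [5, 7, 9]
13 → extends → [5, 7, 9, 13]
17 → extends → [5, 7, 9, 13, 17]
21 → extends → [5, 7, 9, 13, 17, 21]
9 → already a tail → [5, 7, 9, 13, 17, 21]
11 → replaces 13 → [5, 7, 9, 11, 17, 21]
25 → extends → [5, 7, 9, 11, 17, 21, 25]
24 → replaces 25 → [5, 7, 9, 11, 17, 21, 24]
Length 7; one witness is 5, 7, 9, 13, 17, 21, 25.

5, 7, 9, 13, 17, 21, 25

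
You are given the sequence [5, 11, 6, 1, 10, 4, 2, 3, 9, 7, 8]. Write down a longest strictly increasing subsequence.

1, 2, 3, 7, 8

Patience tails give the LIS length; then backtrack through the dp parents:
5 → extends → [5]
11 → extends → [5, 11]
6 → replaces 11 → [5, 6]
1 → replaces 5 → [1, 6]
10 → extends → [1, 6, 10]
4 → replaces 6 → [1, 4, 10]
2 → replaces 4 → [1, 2, 10]
3 → replaces 10 → [1, 2, 3]
9 → extends → [1, 2, 3, 9]
7 → replaces 9 → [1, 2, 3, 7]
8 → extends → [1, 2, 3, 7, 8]
Length 5; one witness is 1, 2, 3, 7, 8.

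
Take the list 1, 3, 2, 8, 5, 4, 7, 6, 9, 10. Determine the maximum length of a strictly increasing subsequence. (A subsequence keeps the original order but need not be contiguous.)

Let dp[i] be the length of the longest such subsequence ending at index i:
i:      1  2  3  4  5  6  7  8  9 10
a[i]:   1  3  2  8  5  4  7  6  9 10
dp:     1  2  2  3  3  3  4  4  5  6
Maximum dp value is 6.

6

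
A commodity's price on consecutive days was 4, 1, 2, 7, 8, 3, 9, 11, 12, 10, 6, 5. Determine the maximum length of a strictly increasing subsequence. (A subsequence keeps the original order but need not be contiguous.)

Let dp[i] be the length of the longest such subsequence ending at index i:
i:      1  2  3  4  5  6  7  8  9 10 11 12
a[i]:   4  1  2  7  8  3  9 11 12 10  6  5
dp:     1  1  2  3  4  3  5  6  7  6  4  4
Maximum dp value is 7.

7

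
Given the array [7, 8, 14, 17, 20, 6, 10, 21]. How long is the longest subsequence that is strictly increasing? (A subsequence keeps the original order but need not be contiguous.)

6

Track the smallest tail for each achievable length (strict):
7 → extends → [7]
8 → extends → [7, 8]
14 → extends → [7, 8, 14]
17 → extends → [7, 8, 14, 17]
20 → extends → [7, 8, 14, 17, 20]
6 → replaces 7 → [6, 8, 14, 17, 20]
10 → replaces 14 → [6, 8, 10, 17, 20]
21 → extends → [6, 8, 10, 17, 20, 21]
Six tails, so the longest strictly increasing subsequence has length 6 (e.g. 7, 8, 14, 17, 20, 21).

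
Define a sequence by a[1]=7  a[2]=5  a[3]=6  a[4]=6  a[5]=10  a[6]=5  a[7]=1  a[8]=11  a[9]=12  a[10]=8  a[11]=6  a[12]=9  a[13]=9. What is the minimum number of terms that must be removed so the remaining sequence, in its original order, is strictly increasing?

Fewest deletions = n − (longest strictly increasing subsequence).
i:      1  2  3  4  5  6  7  8  9 10 11 12 13
a[i]:   7  5  6  6 10  5  1 11 12  8  6  9  9
dp:     1  1  2  2  3  1  1  4  5  3  2  4  4
max dp = 5, so deletions = 13 − 5 = 8.

8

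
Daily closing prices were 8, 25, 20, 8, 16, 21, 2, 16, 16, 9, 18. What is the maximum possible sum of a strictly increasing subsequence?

49

Let S[i] be the best sum of a strictly increasing subsequence ending at i:
i:      1  2  3  4  5  6  7  8  9 10 11
a[i]:   8 25 20  8 16 21  2 16 16  9 18
S:      8 33 28  8 24 49  2 24 24 17 42
Maximum is 49 (e.g. 8 + 20 + 21).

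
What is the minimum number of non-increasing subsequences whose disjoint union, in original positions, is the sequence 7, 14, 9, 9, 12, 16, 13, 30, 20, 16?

5

Place each on the leftmost legal pile:
7 → new pile 1 (tops now [7])
14 → new pile 2 (tops now [7, 14])
9 → pile 2 (tops now [7, 9])
9 → pile 2 (tops now [7, 9])
12 → new pile 3 (tops now [7, 9, 12])
16 → new pile 4 (tops now [7, 9, 12, 16])
13 → pile 4 (tops now [7, 9, 12, 13])
30 → new pile 5 (tops now [7, 9, 12, 13, 30])
20 → pile 5 (tops now [7, 9, 12, 13, 20])
16 → pile 5 (tops now [7, 9, 12, 13, 16])
Five piles.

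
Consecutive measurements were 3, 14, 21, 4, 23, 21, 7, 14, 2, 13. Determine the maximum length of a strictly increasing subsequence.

4

Track the smallest tail for each achievable length (strict):
3 → extends → [3]
14 → extends → [3, 14]
21 → extends → [3, 14, 21]
4 → replaces 14 → [3, 4, 21]
23 → extends → [3, 4, 21, 23]
21 → already a tail → [3, 4, 21, 23]
7 → replaces 21 → [3, 4, 7, 23]
14 → replaces 23 → [3, 4, 7, 14]
2 → replaces 3 → [2, 4, 7, 14]
13 → replaces 14 → [2, 4, 7, 13]
Four tails, so the longest strictly increasing subsequence has length 4 (e.g. 3, 14, 21, 23).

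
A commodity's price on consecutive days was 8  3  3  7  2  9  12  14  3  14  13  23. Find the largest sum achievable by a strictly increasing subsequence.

68

Let S[i] be the best sum of a strictly increasing subsequence ending at i:
i:      1  2  3  4  5  6  7  8  9 10 11 12
a[i]:   8  3  3  7  2  9 12 14  3 14 13 23
S:      8  3  3 10  2 19 31 45  5 45 44 68
Maximum is 68 (e.g. 3 + 7 + 9 + 12 + 14 + 23).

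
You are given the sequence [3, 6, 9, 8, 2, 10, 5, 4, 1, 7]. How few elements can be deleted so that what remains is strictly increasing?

6

Fewest deletions = n − (longest strictly increasing subsequence).
Patience tails:
3 → extends → [3]
6 → extends → [3, 6]
9 → extends → [3, 6, 9]
8 → replaces 9 → [3, 6, 8]
2 → replaces 3 → [2, 6, 8]
10 → extends → [2, 6, 8, 10]
5 → replaces 6 → [2, 5, 8, 10]
4 → replaces 5 → [2, 4, 8, 10]
1 → replaces 2 → [1, 4, 8, 10]
7 → replaces 8 → [1, 4, 7, 10]
Longest strictly increasing subsequence has length 4, so deletions = 10 − 4 = 6.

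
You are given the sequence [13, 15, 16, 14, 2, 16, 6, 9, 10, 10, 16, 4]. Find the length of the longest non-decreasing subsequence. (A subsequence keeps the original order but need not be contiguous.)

6

Track the smallest tail for each achievable length (allowing ties):
13 → extends → [13]
15 → extends → [13, 15]
16 → extends → [13, 15, 16]
14 → replaces 15 → [13, 14, 16]
2 → replaces 13 → [2, 14, 16]
16 → extends → [2, 14, 16, 16]
6 → replaces 14 → [2, 6, 16, 16]
9 → replaces 16 → [2, 6, 9, 16]
10 → replaces 16 → [2, 6, 9, 10]
10 → extends → [2, 6, 9, 10, 10]
16 → extends → [2, 6, 9, 10, 10, 16]
4 → replaces 6 → [2, 4, 9, 10, 10, 16]
Six tails, so the longest non-decreasing subsequence has length 6 (e.g. 2, 6, 9, 10, 10, 16).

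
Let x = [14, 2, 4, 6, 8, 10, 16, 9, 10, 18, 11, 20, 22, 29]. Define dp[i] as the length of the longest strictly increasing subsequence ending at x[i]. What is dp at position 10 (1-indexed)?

dp[i] = 1 + max{dp[j] : j<i, x[j]<x[i]} (or 1 if no such j):
i:      1  2  3  4  5  6  7  8  9 10 11 12 13 14
x[i]:  14  2  4  6  8 10 16  9 10 18 11 20 22 29
dp:     1  1  2  3  4  5  6  5  6  7  7  8  9 10
At index 10 the value is 7.

7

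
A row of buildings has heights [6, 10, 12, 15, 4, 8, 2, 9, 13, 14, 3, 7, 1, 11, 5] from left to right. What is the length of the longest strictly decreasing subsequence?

Negate each value so 'decreasing' becomes 'increasing', then run patience tails on the negated sequence:
-6 → extends → [-6]
-10 → replaces -6 → [-10]
-12 → replaces -10 → [-12]
-15 → replaces -12 → [-15]
-4 → extends → [-15, -4]
-8 → replaces -4 → [-15, -8]
-2 → extends → [-15, -8, -2]
-9 → replaces -8 → [-15, -9, -2]
-13 → replaces -9 → [-15, -13, -2]
-14 → replaces -13 → [-15, -14, -2]
-3 → replaces -2 → [-15, -14, -3]
-7 → replaces -3 → [-15, -14, -7]
-1 → extends → [-15, -14, -7, -1]
-11 → replaces -7 → [-15, -14, -11, -1]
-5 → replaces -1 → [-15, -14, -11, -5]
Four tails, so the longest strictly decreasing subsequence of the original has length 4.

4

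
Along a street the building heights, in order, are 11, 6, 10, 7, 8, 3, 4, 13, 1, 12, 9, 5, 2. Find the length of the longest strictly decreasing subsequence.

Let dp[i] be the longest strictly decreasing subsequence ending at i:
i:      1  2  3  4  5  6  7  8  9 10 11 12 13
a[i]:  11  6 10  7  8  3  4 13  1 12  9  5  2
dp:     1  2  2  3  3  4  4  1  5  2  3  4  5
Maximum is 5.

5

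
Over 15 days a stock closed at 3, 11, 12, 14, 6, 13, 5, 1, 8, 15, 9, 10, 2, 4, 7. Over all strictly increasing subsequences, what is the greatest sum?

55

Let S[i] be the best sum of a strictly increasing subsequence ending at i:
i:      1  2  3  4  5  6  7  8  9 10 11 12 13 14 15
a[i]:   3 11 12 14  6 13  5  1  8 15  9 10  2  4  7
S:      3 14 26 40  9 39  8  1 17 55 26 36  3  7 16
Maximum is 55 (e.g. 3 + 11 + 12 + 14 + 15).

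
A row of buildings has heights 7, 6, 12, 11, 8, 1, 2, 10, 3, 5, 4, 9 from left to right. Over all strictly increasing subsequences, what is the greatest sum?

Let S[i] be the best sum of a strictly increasing subsequence ending at i:
i:      1  2  3  4  5  6  7  8  9 10 11 12
a[i]:   7  6 12 11  8  1  2 10  3  5  4  9
S:      7  6 19 18 15  1  3 25  6 11 10 24
Maximum is 25 (e.g. 7 + 8 + 10).

25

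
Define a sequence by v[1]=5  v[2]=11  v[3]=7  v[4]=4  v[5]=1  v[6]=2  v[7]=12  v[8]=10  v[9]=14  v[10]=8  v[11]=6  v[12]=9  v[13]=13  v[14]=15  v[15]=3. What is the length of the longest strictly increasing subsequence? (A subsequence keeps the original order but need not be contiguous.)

Track the smallest tail for each achievable length (strict):
5 → extends → [5]
11 → extends → [5, 11]
7 → replaces 11 → [5, 7]
4 → replaces 5 → [4, 7]
1 → replaces 4 → [1, 7]
2 → replaces 7 → [1, 2]
12 → extends → [1, 2, 12]
10 → replaces 12 → [1, 2, 10]
14 → extends → [1, 2, 10, 14]
8 → replaces 10 → [1, 2, 8, 14]
6 → replaces 8 → [1, 2, 6, 14]
9 → replaces 14 → [1, 2, 6, 9]
13 → extends → [1, 2, 6, 9, 13]
15 → extends → [1, 2, 6, 9, 13, 15]
3 → replaces 6 → [1, 2, 3, 9, 13, 15]
Six tails, so the longest strictly increasing subsequence has length 6 (e.g. 5, 7, 8, 9, 13, 15).

6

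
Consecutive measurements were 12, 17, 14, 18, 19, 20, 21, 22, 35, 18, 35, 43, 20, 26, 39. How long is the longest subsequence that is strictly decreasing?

2

Let dp[i] be the longest strictly decreasing subsequence ending at i:
i:      1  2  3  4  5  6  7  8  9 10 11 12 13 14 15
a[i]:  12 17 14 18 19 20 21 22 35 18 35 43 20 26 39
dp:     1  1  2  1  1  1  1  1  1  2  1  1  2  2  2
Maximum is 2.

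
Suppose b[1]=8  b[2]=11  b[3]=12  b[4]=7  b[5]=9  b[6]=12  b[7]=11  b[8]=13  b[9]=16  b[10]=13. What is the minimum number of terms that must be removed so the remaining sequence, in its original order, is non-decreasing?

Fewest deletions = n − (longest non-decreasing subsequence).
Patience tails:
8 → extends → [8]
11 → extends → [8, 11]
12 → extends → [8, 11, 12]
7 → replaces 8 → [7, 11, 12]
9 → replaces 11 → [7, 9, 12]
12 → extends → [7, 9, 12, 12]
11 → replaces 12 → [7, 9, 11, 12]
13 → extends → [7, 9, 11, 12, 13]
16 → extends → [7, 9, 11, 12, 13, 16]
13 → replaces 16 → [7, 9, 11, 12, 13, 13]
Longest non-decreasing subsequence has length 6, so deletions = 10 − 6 = 4.

4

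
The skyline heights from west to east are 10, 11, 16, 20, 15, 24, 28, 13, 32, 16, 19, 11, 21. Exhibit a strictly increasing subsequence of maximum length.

Patience tails give the LIS length; then backtrack through the dp parents:
10 → extends → [10]
11 → extends → [10, 11]
16 → extends → [10, 11, 16]
20 → extends → [10, 11, 16, 20]
15 → replaces 16 → [10, 11, 15, 20]
24 → extends → [10, 11, 15, 20, 24]
28 → extends → [10, 11, 15, 20, 24, 28]
13 → replaces 15 → [10, 11, 13, 20, 24, 28]
32 → extends → [10, 11, 13, 20, 24, 28, 32]
16 → replaces 20 → [10, 11, 13, 16, 24, 28, 32]
19 → replaces 24 → [10, 11, 13, 16, 19, 28, 32]
11 → already a tail → [10, 11, 13, 16, 19, 28, 32]
21 → replaces 28 → [10, 11, 13, 16, 19, 21, 32]
Length 7; one witness is 10, 11, 16, 20, 24, 28, 32.

10, 11, 16, 20, 24, 28, 32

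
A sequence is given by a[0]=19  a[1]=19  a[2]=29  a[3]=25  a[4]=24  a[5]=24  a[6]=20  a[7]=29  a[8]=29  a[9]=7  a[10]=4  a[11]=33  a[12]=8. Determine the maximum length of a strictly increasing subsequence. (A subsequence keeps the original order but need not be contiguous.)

4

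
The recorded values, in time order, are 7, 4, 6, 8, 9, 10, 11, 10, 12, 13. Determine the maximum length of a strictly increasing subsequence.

8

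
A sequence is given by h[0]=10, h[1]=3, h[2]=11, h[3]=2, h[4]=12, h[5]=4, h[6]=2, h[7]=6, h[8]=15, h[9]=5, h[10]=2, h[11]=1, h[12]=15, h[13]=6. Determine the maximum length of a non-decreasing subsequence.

Track the smallest tail for each achievable length (allowing ties):
10 → extends → [10]
3 → replaces 10 → [3]
11 → extends → [3, 11]
2 → replaces 3 → [2, 11]
12 → extends → [2, 11, 12]
4 → replaces 11 → [2, 4, 12]
2 → replaces 4 → [2, 2, 12]
6 → replaces 12 → [2, 2, 6]
15 → extends → [2, 2, 6, 15]
5 → replaces 6 → [2, 2, 5, 15]
2 → replaces 5 → [2, 2, 2, 15]
1 → replaces 2 → [1, 2, 2, 15]
15 → extends → [1, 2, 2, 15, 15]
6 → replaces 15 → [1, 2, 2, 6, 15]
Five tails, so the longest non-decreasing subsequence has length 5 (e.g. 10, 11, 12, 15, 15).

5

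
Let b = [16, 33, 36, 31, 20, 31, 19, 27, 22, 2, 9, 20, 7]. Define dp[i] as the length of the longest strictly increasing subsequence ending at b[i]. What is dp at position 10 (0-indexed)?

2

dp[i] = 1 + max{dp[j] : j<i, b[j]<b[i]} (or 1 if no such j):
i:      0  1  2  3  4  5  6  7  8  9 10 11 12
b[i]:  16 33 36 31 20 31 19 27 22  2  9 20  7
dp:     1  2  3  2  2  3  2  3  3  1  2  3  2
At index 10 the value is 2.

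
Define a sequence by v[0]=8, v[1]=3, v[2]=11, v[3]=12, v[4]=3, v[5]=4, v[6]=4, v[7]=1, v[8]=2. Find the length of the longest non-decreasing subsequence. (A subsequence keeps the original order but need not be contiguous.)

4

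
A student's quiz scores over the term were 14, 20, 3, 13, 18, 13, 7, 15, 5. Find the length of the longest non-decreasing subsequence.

4

Track the smallest tail for each achievable length (allowing ties):
14 → extends → [14]
20 → extends → [14, 20]
3 → replaces 14 → [3, 20]
13 → replaces 20 → [3, 13]
18 → extends → [3, 13, 18]
13 → replaces 18 → [3, 13, 13]
7 → replaces 13 → [3, 7, 13]
15 → extends → [3, 7, 13, 15]
5 → replaces 7 → [3, 5, 13, 15]
Four tails, so the longest non-decreasing subsequence has length 4 (e.g. 3, 13, 13, 15).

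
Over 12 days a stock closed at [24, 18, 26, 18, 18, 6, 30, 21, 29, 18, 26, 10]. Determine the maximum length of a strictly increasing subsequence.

3

Let dp[i] be the length of the longest such subsequence ending at index i:
i:      1  2  3  4  5  6  7  8  9 10 11 12
a[i]:  24 18 26 18 18  6 30 21 29 18 26 10
dp:     1  1  2  1  1  1  3  2  3  2  3  2
Maximum dp value is 3.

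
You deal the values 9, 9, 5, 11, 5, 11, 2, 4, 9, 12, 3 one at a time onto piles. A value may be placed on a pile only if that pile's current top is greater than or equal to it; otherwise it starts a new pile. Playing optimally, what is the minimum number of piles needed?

Place each on the leftmost legal pile:
9 → new pile 1 (tops now [9])
9 → pile 1 (tops now [9])
5 → pile 1 (tops now [5])
11 → new pile 2 (tops now [5, 11])
5 → pile 1 (tops now [5, 11])
11 → pile 2 (tops now [5, 11])
2 → pile 1 (tops now [2, 11])
4 → pile 2 (tops now [2, 4])
9 → new pile 3 (tops now [2, 4, 9])
12 → new pile 4 (tops now [2, 4, 9, 12])
3 → pile 2 (tops now [2, 3, 9, 12])
Four piles.

4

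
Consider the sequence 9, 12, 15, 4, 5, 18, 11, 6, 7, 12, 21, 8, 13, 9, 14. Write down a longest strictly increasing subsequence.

Patience tails give the LIS length; then backtrack through the dp parents:
9 → extends → [9]
12 → extends → [9, 12]
15 → extends → [9, 12, 15]
4 → replaces 9 → [4, 12, 15]
5 → replaces 12 → [4, 5, 15]
18 → extends → [4, 5, 15, 18]
11 → replaces 15 → [4, 5, 11, 18]
6 → replaces 11 → [4, 5, 6, 18]
7 → replaces 18 → [4, 5, 6, 7]
12 → extends → [4, 5, 6, 7, 12]
21 → extends → [4, 5, 6, 7, 12, 21]
8 → replaces 12 → [4, 5, 6, 7, 8, 21]
13 → replaces 21 → [4, 5, 6, 7, 8, 13]
9 → replaces 13 → [4, 5, 6, 7, 8, 9]
14 → extends → [4, 5, 6, 7, 8, 9, 14]
Length 7; one witness is 4, 5, 6, 7, 12, 13, 14.

4, 5, 6, 7, 12, 13, 14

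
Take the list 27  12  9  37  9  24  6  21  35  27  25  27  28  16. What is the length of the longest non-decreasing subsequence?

6

Track the smallest tail for each achievable length (allowing ties):
27 → extends → [27]
12 → replaces 27 → [12]
9 → replaces 12 → [9]
37 → extends → [9, 37]
9 → replaces 37 → [9, 9]
24 → extends → [9, 9, 24]
6 → replaces 9 → [6, 9, 24]
21 → replaces 24 → [6, 9, 21]
35 → extends → [6, 9, 21, 35]
27 → replaces 35 → [6, 9, 21, 27]
25 → replaces 27 → [6, 9, 21, 25]
27 → extends → [6, 9, 21, 25, 27]
28 → extends → [6, 9, 21, 25, 27, 28]
16 → replaces 21 → [6, 9, 16, 25, 27, 28]
Six tails, so the longest non-decreasing subsequence has length 6 (e.g. 9, 9, 24, 27, 27, 28).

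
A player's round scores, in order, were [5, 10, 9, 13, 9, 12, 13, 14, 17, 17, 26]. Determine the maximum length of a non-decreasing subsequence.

9

Track the smallest tail for each achievable length (allowing ties):
5 → extends → [5]
10 → extends → [5, 10]
9 → replaces 10 → [5, 9]
13 → extends → [5, 9, 13]
9 → replaces 13 → [5, 9, 9]
12 → extends → [5, 9, 9, 12]
13 → extends → [5, 9, 9, 12, 13]
14 → extends → [5, 9, 9, 12, 13, 14]
17 → extends → [5, 9, 9, 12, 13, 14, 17]
17 → extends → [5, 9, 9, 12, 13, 14, 17, 17]
26 → extends → [5, 9, 9, 12, 13, 14, 17, 17, 26]
Nine tails, so the longest non-decreasing subsequence has length 9 (e.g. 5, 9, 9, 12, 13, 14, 17, 17, 26).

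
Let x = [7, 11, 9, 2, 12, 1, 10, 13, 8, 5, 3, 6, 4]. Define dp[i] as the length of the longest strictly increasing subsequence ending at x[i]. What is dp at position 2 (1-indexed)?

2

dp[i] = 1 + max{dp[j] : j<i, x[j]<x[i]} (or 1 if no such j):
i:      1  2  3  4  5  6  7  8  9 10 11 12 13
x[i]:   7 11  9  2 12  1 10 13  8  5  3  6  4
dp:     1  2  2  1  3  1  3  4  2  2  2  3  3
At index 2 the value is 2.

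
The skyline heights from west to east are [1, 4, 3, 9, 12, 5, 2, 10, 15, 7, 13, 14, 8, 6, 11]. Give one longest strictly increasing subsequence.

Patience tails give the LIS length; then backtrack through the dp parents:
1 → extends → [1]
4 → extends → [1, 4]
3 → replaces 4 → [1, 3]
9 → extends → [1, 3, 9]
12 → extends → [1, 3, 9, 12]
5 → replaces 9 → [1, 3, 5, 12]
2 → replaces 3 → [1, 2, 5, 12]
10 → replaces 12 → [1, 2, 5, 10]
15 → extends → [1, 2, 5, 10, 15]
7 → replaces 10 → [1, 2, 5, 7, 15]
13 → replaces 15 → [1, 2, 5, 7, 13]
14 → extends → [1, 2, 5, 7, 13, 14]
8 → replaces 13 → [1, 2, 5, 7, 8, 14]
6 → replaces 7 → [1, 2, 5, 6, 8, 14]
11 → replaces 14 → [1, 2, 5, 6, 8, 11]
Length 6; one witness is 1, 4, 9, 12, 13, 14.

1, 4, 9, 12, 13, 14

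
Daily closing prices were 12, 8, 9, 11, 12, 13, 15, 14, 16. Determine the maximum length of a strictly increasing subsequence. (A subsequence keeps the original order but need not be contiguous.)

Let dp[i] be the length of the longest such subsequence ending at index i:
i:      1  2  3  4  5  6  7  8  9
a[i]:  12  8  9 11 12 13 15 14 16
dp:     1  1  2  3  4  5  6  6  7
Maximum dp value is 7.

7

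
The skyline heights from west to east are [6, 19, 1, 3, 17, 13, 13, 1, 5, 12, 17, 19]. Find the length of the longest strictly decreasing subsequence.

4

Negate each value so 'decreasing' becomes 'increasing', then run patience tails on the negated sequence:
-6 → extends → [-6]
-19 → replaces -6 → [-19]
-1 → extends → [-19, -1]
-3 → replaces -1 → [-19, -3]
-17 → replaces -3 → [-19, -17]
-13 → extends → [-19, -17, -13]
-13 → already a tail → [-19, -17, -13]
-1 → extends → [-19, -17, -13, -1]
-5 → replaces -1 → [-19, -17, -13, -5]
-12 → replaces -5 → [-19, -17, -13, -12]
-17 → already a tail → [-19, -17, -13, -12]
-19 → already a tail → [-19, -17, -13, -12]
Four tails, so the longest strictly decreasing subsequence of the original has length 4.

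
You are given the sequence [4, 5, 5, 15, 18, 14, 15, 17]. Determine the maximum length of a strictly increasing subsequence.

5

Track the smallest tail for each achievable length (strict):
4 → extends → [4]
5 → extends → [4, 5]
5 → already a tail → [4, 5]
15 → extends → [4, 5, 15]
18 → extends → [4, 5, 15, 18]
14 → replaces 15 → [4, 5, 14, 18]
15 → replaces 18 → [4, 5, 14, 15]
17 → extends → [4, 5, 14, 15, 17]
Five tails, so the longest strictly increasing subsequence has length 5 (e.g. 4, 5, 14, 15, 17).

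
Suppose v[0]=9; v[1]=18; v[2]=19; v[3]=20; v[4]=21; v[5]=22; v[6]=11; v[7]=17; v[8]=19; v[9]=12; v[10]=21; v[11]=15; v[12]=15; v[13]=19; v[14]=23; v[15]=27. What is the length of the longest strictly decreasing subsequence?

Negate each value so 'decreasing' becomes 'increasing', then run patience tails on the negated sequence:
-9 → extends → [-9]
-18 → replaces -9 → [-18]
-19 → replaces -18 → [-19]
-20 → replaces -19 → [-20]
-21 → replaces -20 → [-21]
-22 → replaces -21 → [-22]
-11 → extends → [-22, -11]
-17 → replaces -11 → [-22, -17]
-19 → replaces -17 → [-22, -19]
-12 → extends → [-22, -19, -12]
-21 → replaces -19 → [-22, -21, -12]
-15 → replaces -12 → [-22, -21, -15]
-15 → already a tail → [-22, -21, -15]
-19 → replaces -15 → [-22, -21, -19]
-23 → replaces -22 → [-23, -21, -19]
-27 → replaces -23 → [-27, -21, -19]
Three tails, so the longest strictly decreasing subsequence of the original has length 3.

3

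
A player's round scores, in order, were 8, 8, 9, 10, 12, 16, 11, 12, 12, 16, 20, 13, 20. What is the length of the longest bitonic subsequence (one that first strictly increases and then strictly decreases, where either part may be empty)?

inc[i] = longest strictly increasing subsequence ending at i; dec[i] = longest strictly decreasing subsequence starting at i:
i:      1  2  3  4  5  6  7  8  9 10 11 12 13
a[i]:   8  8  9 10 12 16 11 12 12 16 20 13 20
inc:    1  1  2  3  4  5  4  5  5  6  7  6  7
dec:    1  1  1  1  2  2  1  1  1  2  2  1  1
Best peak at i=11 (value 20): inc=7, dec=2, length 7+2−1 = 8.

8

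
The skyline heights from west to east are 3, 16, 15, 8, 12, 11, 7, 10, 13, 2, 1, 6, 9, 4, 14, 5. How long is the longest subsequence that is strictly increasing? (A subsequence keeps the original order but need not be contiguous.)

Track the smallest tail for each achievable length (strict):
3 → extends → [3]
16 → extends → [3, 16]
15 → replaces 16 → [3, 15]
8 → replaces 15 → [3, 8]
12 → extends → [3, 8, 12]
11 → replaces 12 → [3, 8, 11]
7 → replaces 8 → [3, 7, 11]
10 → replaces 11 → [3, 7, 10]
13 → extends → [3, 7, 10, 13]
2 → replaces 3 → [2, 7, 10, 13]
1 → replaces 2 → [1, 7, 10, 13]
6 → replaces 7 → [1, 6, 10, 13]
9 → replaces 10 → [1, 6, 9, 13]
4 → replaces 6 → [1, 4, 9, 13]
14 → extends → [1, 4, 9, 13, 14]
5 → replaces 9 → [1, 4, 5, 13, 14]
Five tails, so the longest strictly increasing subsequence has length 5 (e.g. 3, 8, 12, 13, 14).

5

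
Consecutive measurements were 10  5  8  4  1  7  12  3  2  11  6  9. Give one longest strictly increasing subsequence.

1, 3, 6, 9

Patience tails give the LIS length; then backtrack through the dp parents:
10 → extends → [10]
5 → replaces 10 → [5]
8 → extends → [5, 8]
4 → replaces 5 → [4, 8]
1 → replaces 4 → [1, 8]
7 → replaces 8 → [1, 7]
12 → extends → [1, 7, 12]
3 → replaces 7 → [1, 3, 12]
2 → replaces 3 → [1, 2, 12]
11 → replaces 12 → [1, 2, 11]
6 → replaces 11 → [1, 2, 6]
9 → extends → [1, 2, 6, 9]
Length 4; one witness is 1, 3, 6, 9.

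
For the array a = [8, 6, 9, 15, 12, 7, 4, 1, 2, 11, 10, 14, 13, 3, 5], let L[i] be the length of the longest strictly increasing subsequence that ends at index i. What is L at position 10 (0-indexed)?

dp[i] = 1 + max{dp[j] : j<i, a[j]<a[i]} (or 1 if no such j):
i:      0  1  2  3  4  5  6  7  8  9 10 11 12 13 14
a[i]:   8  6  9 15 12  7  4  1  2 11 10 14 13  3  5
dp:     1  1  2  3  3  2  1  1  2  3  3  4  4  3  4
At index 10 the value is 3.

3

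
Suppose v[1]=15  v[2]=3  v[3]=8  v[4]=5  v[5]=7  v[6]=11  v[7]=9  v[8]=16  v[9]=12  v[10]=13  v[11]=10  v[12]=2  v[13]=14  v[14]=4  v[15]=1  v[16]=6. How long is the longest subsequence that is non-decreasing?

7

Let dp[i] be the length of the longest such subsequence ending at index i:
i:      1  2  3  4  5  6  7  8  9 10 11 12 13 14 15 16
v[i]:  15  3  8  5  7 11  9 16 12 13 10  2 14  4  1  6
dp:     1  1  2  2  3  4  4  5  5  6  5  1  7  2  1  3
Maximum dp value is 7.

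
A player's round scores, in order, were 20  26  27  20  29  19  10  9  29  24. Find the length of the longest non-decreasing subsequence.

5

Let dp[i] be the length of the longest such subsequence ending at index i:
i:      1  2  3  4  5  6  7  8  9 10
a[i]:  20 26 27 20 29 19 10  9 29 24
dp:     1  2  3  2  4  1  1  1  5  3
Maximum dp value is 5.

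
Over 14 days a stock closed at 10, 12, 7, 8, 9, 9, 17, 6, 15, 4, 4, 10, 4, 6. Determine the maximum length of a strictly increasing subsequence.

Let dp[i] be the length of the longest such subsequence ending at index i:
i:      1  2  3  4  5  6  7  8  9 10 11 12 13 14
a[i]:  10 12  7  8  9  9 17  6 15  4  4 10  4  6
dp:     1  2  1  2  3  3  4  1  4  1  1  4  1  2
Maximum dp value is 4.

4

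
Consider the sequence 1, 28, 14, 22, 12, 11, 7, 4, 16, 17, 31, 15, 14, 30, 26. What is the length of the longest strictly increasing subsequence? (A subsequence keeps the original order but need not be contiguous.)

Let dp[i] be the length of the longest such subsequence ending at index i:
i:      1  2  3  4  5  6  7  8  9 10 11 12 13 14 15
a[i]:   1 28 14 22 12 11  7  4 16 17 31 15 14 30 26
dp:     1  2  2  3  2  2  2  2  3  4  5  3  3  5  5
Maximum dp value is 5.

5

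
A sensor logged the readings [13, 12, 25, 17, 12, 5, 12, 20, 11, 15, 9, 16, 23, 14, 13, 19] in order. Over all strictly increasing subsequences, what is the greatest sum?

73

Let S[i] be the best sum of a strictly increasing subsequence ending at i:
i:      1  2  3  4  5  6  7  8  9 10 11 12 13 14 15 16
a[i]:  13 12 25 17 12  5 12 20 11 15  9 16 23 14 13 19
S:     13 12 38 30 12  5 17 50 16 32 14 48 73 31 30 67
Maximum is 73 (e.g. 13 + 17 + 20 + 23).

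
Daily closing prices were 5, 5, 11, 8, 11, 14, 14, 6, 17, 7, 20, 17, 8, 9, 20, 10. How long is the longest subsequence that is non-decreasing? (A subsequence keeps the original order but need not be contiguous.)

Track the smallest tail for each achievable length (allowing ties):
5 → extends → [5]
5 → extends → [5, 5]
11 → extends → [5, 5, 11]
8 → replaces 11 → [5, 5, 8]
11 → extends → [5, 5, 8, 11]
14 → extends → [5, 5, 8, 11, 14]
14 → extends → [5, 5, 8, 11, 14, 14]
6 → replaces 8 → [5, 5, 6, 11, 14, 14]
17 → extends → [5, 5, 6, 11, 14, 14, 17]
7 → replaces 11 → [5, 5, 6, 7, 14, 14, 17]
20 → extends → [5, 5, 6, 7, 14, 14, 17, 20]
17 → replaces 20 → [5, 5, 6, 7, 14, 14, 17, 17]
8 → replaces 14 → [5, 5, 6, 7, 8, 14, 17, 17]
9 → replaces 14 → [5, 5, 6, 7, 8, 9, 17, 17]
20 → extends → [5, 5, 6, 7, 8, 9, 17, 17, 20]
10 → replaces 17 → [5, 5, 6, 7, 8, 9, 10, 17, 20]
Nine tails, so the longest non-decreasing subsequence has length 9 (e.g. 5, 5, 11, 11, 14, 14, 17, 20, 20).

9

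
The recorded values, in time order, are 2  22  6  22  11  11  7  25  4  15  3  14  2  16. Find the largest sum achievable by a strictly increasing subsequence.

55

Let S[i] be the best sum of a strictly increasing subsequence ending at i:
i:      1  2  3  4  5  6  7  8  9 10 11 12 13 14
a[i]:   2 22  6 22 11 11  7 25  4 15  3 14  2 16
S:      2 24  8 30 19 19 15 55  6 34  5 33  2 50
Maximum is 55 (e.g. 2 + 6 + 22 + 25).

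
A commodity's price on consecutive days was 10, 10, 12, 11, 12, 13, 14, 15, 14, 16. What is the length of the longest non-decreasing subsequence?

8

Let dp[i] be the length of the longest such subsequence ending at index i:
i:      1  2  3  4  5  6  7  8  9 10
a[i]:  10 10 12 11 12 13 14 15 14 16
dp:     1  2  3  3  4  5  6  7  7  8
Maximum dp value is 8.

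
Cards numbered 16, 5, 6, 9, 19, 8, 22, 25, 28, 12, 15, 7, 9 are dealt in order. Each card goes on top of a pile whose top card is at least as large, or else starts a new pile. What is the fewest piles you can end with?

7

Place each on the leftmost legal pile:
16 → new pile 1 (tops now [16])
5 → pile 1 (tops now [5])
6 → new pile 2 (tops now [5, 6])
9 → new pile 3 (tops now [5, 6, 9])
19 → new pile 4 (tops now [5, 6, 9, 19])
8 → pile 3 (tops now [5, 6, 8, 19])
22 → new pile 5 (tops now [5, 6, 8, 19, 22])
25 → new pile 6 (tops now [5, 6, 8, 19, 22, 25])
28 → new pile 7 (tops now [5, 6, 8, 19, 22, 25, 28])
12 → pile 4 (tops now [5, 6, 8, 12, 22, 25, 28])
15 → pile 5 (tops now [5, 6, 8, 12, 15, 25, 28])
7 → pile 3 (tops now [5, 6, 7, 12, 15, 25, 28])
9 → pile 4 (tops now [5, 6, 7, 9, 15, 25, 28])
Seven piles.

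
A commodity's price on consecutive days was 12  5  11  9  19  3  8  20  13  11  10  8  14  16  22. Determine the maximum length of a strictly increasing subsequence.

Track the smallest tail for each achievable length (strict):
12 → extends → [12]
5 → replaces 12 → [5]
11 → extends → [5, 11]
9 → replaces 11 → [5, 9]
19 → extends → [5, 9, 19]
3 → replaces 5 → [3, 9, 19]
8 → replaces 9 → [3, 8, 19]
20 → extends → [3, 8, 19, 20]
13 → replaces 19 → [3, 8, 13, 20]
11 → replaces 13 → [3, 8, 11, 20]
10 → replaces 11 → [3, 8, 10, 20]
8 → already a tail → [3, 8, 10, 20]
14 → replaces 20 → [3, 8, 10, 14]
16 → extends → [3, 8, 10, 14, 16]
22 → extends → [3, 8, 10, 14, 16, 22]
Six tails, so the longest strictly increasing subsequence has length 6 (e.g. 5, 11, 13, 14, 16, 22).

6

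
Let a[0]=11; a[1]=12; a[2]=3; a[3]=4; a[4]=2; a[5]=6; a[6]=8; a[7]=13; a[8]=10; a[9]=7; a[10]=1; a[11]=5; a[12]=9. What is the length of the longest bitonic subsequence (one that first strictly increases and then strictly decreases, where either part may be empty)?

8

inc[i] = longest strictly increasing subsequence ending at i; dec[i] = longest strictly decreasing subsequence starting at i:
i:      0  1  2  3  4  5  6  7  8  9 10 11 12
a[i]:  11 12  3  4  2  6  8 13 10  7  1  5  9
inc:    1  2  1  2  1  3  4  5  5  4  1  3  5
dec:    4  4  3  3  2  2  3  4  3  2  1  1  1
Best peak at i=7 (value 13): inc=5, dec=4, length 5+4−1 = 8.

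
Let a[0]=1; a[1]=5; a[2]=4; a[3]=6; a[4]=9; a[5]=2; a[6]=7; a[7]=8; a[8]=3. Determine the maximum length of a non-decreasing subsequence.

5

Let dp[i] be the length of the longest such subsequence ending at index i:
i:     0 1 2 3 4 5 6 7 8
a[i]:  1 5 4 6 9 2 7 8 3
dp:    1 2 2 3 4 2 4 5 3
Maximum dp value is 5.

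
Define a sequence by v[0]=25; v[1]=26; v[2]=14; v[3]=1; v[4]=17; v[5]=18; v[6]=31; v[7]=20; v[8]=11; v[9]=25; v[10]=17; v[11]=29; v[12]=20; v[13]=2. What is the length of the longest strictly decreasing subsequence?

4

Let dp[i] be the longest strictly decreasing subsequence ending at i:
i:      0  1  2  3  4  5  6  7  8  9 10 11 12 13
v[i]:  25 26 14  1 17 18 31 20 11 25 17 29 20  2
dp:     1  1  2  3  2  2  1  2  3  2  3  2  3  4
Maximum is 4.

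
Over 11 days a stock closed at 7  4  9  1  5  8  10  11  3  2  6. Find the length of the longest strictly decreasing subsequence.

4

Negate each value so 'decreasing' becomes 'increasing', then run patience tails on the negated sequence:
-7 → extends → [-7]
-4 → extends → [-7, -4]
-9 → replaces -7 → [-9, -4]
-1 → extends → [-9, -4, -1]
-5 → replaces -4 → [-9, -5, -1]
-8 → replaces -5 → [-9, -8, -1]
-10 → replaces -9 → [-10, -8, -1]
-11 → replaces -10 → [-11, -8, -1]
-3 → replaces -1 → [-11, -8, -3]
-2 → extends → [-11, -8, -3, -2]
-6 → replaces -3 → [-11, -8, -6, -2]
Four tails, so the longest strictly decreasing subsequence of the original has length 4.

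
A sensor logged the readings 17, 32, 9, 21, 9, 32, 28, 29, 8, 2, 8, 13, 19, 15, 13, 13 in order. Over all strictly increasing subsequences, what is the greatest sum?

Let S[i] be the best sum of a strictly increasing subsequence ending at i:
i:      1  2  3  4  5  6  7  8  9 10 11 12 13 14 15 16
a[i]:  17 32  9 21  9 32 28 29  8  2  8 13 19 15 13 13
S:     17 49  9 38  9 70 66 95  8  2 10 23 42 38 23 23
Maximum is 95 (e.g. 17 + 21 + 28 + 29).

95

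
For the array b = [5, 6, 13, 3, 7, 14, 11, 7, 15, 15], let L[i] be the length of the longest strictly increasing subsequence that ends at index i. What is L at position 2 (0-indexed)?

dp[i] = 1 + max{dp[j] : j<i, b[j]<b[i]} (or 1 if no such j):
i:      0  1  2  3  4  5  6  7  8  9
b[i]:   5  6 13  3  7 14 11  7 15 15
dp:     1  2  3  1  3  4  4  3  5  5
At index 2 the value is 3.

3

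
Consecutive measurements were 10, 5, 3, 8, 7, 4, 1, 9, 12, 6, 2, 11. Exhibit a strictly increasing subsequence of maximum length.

5, 8, 9, 12

Patience tails give the LIS length; then backtrack through the dp parents:
10 → extends → [10]
5 → replaces 10 → [5]
3 → replaces 5 → [3]
8 → extends → [3, 8]
7 → replaces 8 → [3, 7]
4 → replaces 7 → [3, 4]
1 → replaces 3 → [1, 4]
9 → extends → [1, 4, 9]
12 → extends → [1, 4, 9, 12]
6 → replaces 9 → [1, 4, 6, 12]
2 → replaces 4 → [1, 2, 6, 12]
11 → replaces 12 → [1, 2, 6, 11]
Length 4; one witness is 5, 8, 9, 12.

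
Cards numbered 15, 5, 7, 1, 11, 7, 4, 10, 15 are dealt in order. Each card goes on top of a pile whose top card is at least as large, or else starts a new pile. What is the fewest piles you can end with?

4

Place each on the leftmost legal pile:
15 → new pile 1 (tops now [15])
5 → pile 1 (tops now [5])
7 → new pile 2 (tops now [5, 7])
1 → pile 1 (tops now [1, 7])
11 → new pile 3 (tops now [1, 7, 11])
7 → pile 2 (tops now [1, 7, 11])
4 → pile 2 (tops now [1, 4, 11])
10 → pile 3 (tops now [1, 4, 10])
15 → new pile 4 (tops now [1, 4, 10, 15])
Four piles.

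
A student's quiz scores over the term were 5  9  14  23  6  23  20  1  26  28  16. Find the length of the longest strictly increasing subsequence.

Track the smallest tail for each achievable length (strict):
5 → extends → [5]
9 → extends → [5, 9]
14 → extends → [5, 9, 14]
23 → extends → [5, 9, 14, 23]
6 → replaces 9 → [5, 6, 14, 23]
23 → already a tail → [5, 6, 14, 23]
20 → replaces 23 → [5, 6, 14, 20]
1 → replaces 5 → [1, 6, 14, 20]
26 → extends → [1, 6, 14, 20, 26]
28 → extends → [1, 6, 14, 20, 26, 28]
16 → replaces 20 → [1, 6, 14, 16, 26, 28]
Six tails, so the longest strictly increasing subsequence has length 6 (e.g. 5, 9, 14, 23, 26, 28).

6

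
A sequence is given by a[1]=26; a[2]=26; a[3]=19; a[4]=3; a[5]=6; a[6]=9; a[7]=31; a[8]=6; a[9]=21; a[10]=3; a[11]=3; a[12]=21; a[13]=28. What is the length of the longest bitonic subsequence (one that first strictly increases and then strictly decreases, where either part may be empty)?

6

inc[i] = longest strictly increasing subsequence ending at i; dec[i] = longest strictly decreasing subsequence starting at i:
i:      1  2  3  4  5  6  7  8  9 10 11 12 13
a[i]:  26 26 19  3  6  9 31  6 21  3  3 21 28
inc:    1  1  1  1  2  3  4  2  4  1  1  4  5
dec:    5  5  4  1  2  3  3  2  2  1  1  1  1
Best peak at i=7 (value 31): inc=4, dec=3, length 4+3−1 = 6.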